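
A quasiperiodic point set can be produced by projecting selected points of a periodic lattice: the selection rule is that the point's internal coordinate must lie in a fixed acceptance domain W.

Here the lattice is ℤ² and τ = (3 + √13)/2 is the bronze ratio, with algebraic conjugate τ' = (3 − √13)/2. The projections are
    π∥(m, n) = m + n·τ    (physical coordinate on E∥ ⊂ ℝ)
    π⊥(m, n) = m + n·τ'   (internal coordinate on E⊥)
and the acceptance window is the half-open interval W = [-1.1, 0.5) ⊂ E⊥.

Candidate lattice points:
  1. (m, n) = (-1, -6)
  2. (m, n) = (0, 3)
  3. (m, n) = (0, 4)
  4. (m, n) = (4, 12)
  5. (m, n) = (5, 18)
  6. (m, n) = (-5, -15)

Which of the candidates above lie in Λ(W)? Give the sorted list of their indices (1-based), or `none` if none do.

Compute τ' = (3−√13)/2 = -0.302776, so π⊥(m,n) = m -0.302776·n.
#1 (-1,-6): internal coord -1 + (-6)·τ' = +0.816654; +0.816654 ∉ [-1.1, 0.5) → out
#2 (0,3): internal coord 0 + (3)·τ' = -0.908327; -0.908327 ∈ [-1.1, 0.5) → IN Λ
#3 (0,4): internal coord 0 + (4)·τ' = -1.211103; -1.211103 ∉ [-1.1, 0.5) → out
#4 (4,12): internal coord 4 + (12)·τ' = +0.366692; +0.366692 ∈ [-1.1, 0.5) → IN Λ
#5 (5,18): internal coord 5 + (18)·τ' = -0.449961; -0.449961 ∈ [-1.1, 0.5) → IN Λ
#6 (-5,-15): internal coord -5 + (-15)·τ' = -0.458365; -0.458365 ∈ [-1.1, 0.5) → IN Λ

2, 4, 5, 6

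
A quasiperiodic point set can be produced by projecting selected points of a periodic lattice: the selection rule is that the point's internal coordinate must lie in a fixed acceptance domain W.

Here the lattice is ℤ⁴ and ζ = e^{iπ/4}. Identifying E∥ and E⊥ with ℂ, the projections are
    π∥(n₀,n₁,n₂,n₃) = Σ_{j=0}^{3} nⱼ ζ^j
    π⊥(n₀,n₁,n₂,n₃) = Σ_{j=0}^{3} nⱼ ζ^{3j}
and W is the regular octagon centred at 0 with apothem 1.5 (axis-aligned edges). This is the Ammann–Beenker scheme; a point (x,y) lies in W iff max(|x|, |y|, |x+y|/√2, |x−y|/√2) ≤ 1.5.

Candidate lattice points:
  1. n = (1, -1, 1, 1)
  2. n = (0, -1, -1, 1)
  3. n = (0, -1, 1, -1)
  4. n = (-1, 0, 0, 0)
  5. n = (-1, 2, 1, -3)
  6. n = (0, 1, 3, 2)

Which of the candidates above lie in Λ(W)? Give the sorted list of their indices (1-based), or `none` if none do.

4, 6

Internal map: ζ^{3j} for j=0..3 gives (1,0), (−√2/2,√2/2), (0,−1), (√2/2,√2/2).
#1 (1, -1, 1, 1): internal (2.4142, -1.0000); octagon support 2.4142 vs apothem 1.5 → ∉ W
#2 (0, -1, -1, 1): internal (1.4142, 1.0000); octagon support 1.7071 vs apothem 1.5 → ∉ W
#3 (0, -1, 1, -1): internal (0.0000, -2.4142); octagon support 2.4142 vs apothem 1.5 → ∉ W
#4 (-1, 0, 0, 0): internal (-1.0000, 0.0000); octagon support 1.0000 vs apothem 1.5 → ∈ W
#5 (-1, 2, 1, -3): internal (-4.5355, -1.7071); octagon support 4.5355 vs apothem 1.5 → ∉ W
#6 (0, 1, 3, 2): internal (0.7071, -0.8787); octagon support 1.1213 vs apothem 1.5 → ∈ W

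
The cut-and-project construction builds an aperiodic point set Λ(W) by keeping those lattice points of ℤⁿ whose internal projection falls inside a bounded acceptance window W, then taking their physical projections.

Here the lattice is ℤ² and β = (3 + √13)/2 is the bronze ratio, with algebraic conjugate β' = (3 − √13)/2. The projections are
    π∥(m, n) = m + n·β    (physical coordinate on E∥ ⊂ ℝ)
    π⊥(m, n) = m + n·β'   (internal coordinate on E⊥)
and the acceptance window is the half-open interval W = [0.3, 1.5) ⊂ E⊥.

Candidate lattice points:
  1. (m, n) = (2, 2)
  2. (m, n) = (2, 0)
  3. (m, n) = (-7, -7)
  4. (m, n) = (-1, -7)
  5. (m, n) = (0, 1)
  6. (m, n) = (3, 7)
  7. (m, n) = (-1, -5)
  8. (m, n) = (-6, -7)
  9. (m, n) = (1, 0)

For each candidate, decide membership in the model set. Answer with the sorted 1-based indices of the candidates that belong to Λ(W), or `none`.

1, 4, 6, 7, 9

Compute β' = (3−√13)/2 = -0.302776, so π⊥(m,n) = m -0.302776·n.
#1 (2,2): internal coord 2 + (2)·β' = +1.394449; +1.394449 ∈ [0.3, 1.5) → IN Λ
#2 (2,0): internal coord 2 + (0)·β' = +2.000000; +2.000000 ∉ [0.3, 1.5) → out
#3 (-7,-7): internal coord -7 + (-7)·β' = -4.880571; -4.880571 ∉ [0.3, 1.5) → out
#4 (-1,-7): internal coord -1 + (-7)·β' = +1.119429; +1.119429 ∈ [0.3, 1.5) → IN Λ
#5 (0,1): internal coord 0 + (1)·β' = -0.302776; -0.302776 ∉ [0.3, 1.5) → out
#6 (3,7): internal coord 3 + (7)·β' = +0.880571; +0.880571 ∈ [0.3, 1.5) → IN Λ
#7 (-1,-5): internal coord -1 + (-5)·β' = +0.513878; +0.513878 ∈ [0.3, 1.5) → IN Λ
#8 (-6,-7): internal coord -6 + (-7)·β' = -3.880571; -3.880571 ∉ [0.3, 1.5) → out
#9 (1,0): internal coord 1 + (0)·β' = +1.000000; +1.000000 ∈ [0.3, 1.5) → IN Λ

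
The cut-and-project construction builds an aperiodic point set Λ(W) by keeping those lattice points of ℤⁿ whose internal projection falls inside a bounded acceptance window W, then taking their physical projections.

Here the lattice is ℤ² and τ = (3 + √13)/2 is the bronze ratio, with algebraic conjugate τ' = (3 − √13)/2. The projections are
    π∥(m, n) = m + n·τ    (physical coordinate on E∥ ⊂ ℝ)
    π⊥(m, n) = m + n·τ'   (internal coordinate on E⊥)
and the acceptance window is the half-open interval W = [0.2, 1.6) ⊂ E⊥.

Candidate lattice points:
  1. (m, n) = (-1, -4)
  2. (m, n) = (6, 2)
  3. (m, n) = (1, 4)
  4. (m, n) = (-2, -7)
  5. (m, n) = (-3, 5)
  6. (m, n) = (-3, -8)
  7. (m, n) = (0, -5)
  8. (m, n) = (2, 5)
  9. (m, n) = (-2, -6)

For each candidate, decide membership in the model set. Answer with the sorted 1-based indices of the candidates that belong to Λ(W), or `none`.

1, 7, 8

τ' = (3−√13)/2 ≈ -0.3028.
#1 (-1,-4): internal coord -1 + (-4)·τ' = +0.2111; +0.2111 ∈ [0.2, 1.6) → IN Λ
#2 (6,2): internal coord 6 + (2)·τ' = +5.3944; +5.3944 ∉ [0.2, 1.6) → out
#3 (1,4): internal coord 1 + (4)·τ' = -0.2111; -0.2111 ∉ [0.2, 1.6) → out
#4 (-2,-7): internal coord -2 + (-7)·τ' = +0.1194; +0.1194 ∉ [0.2, 1.6) → out
#5 (-3,5): internal coord -3 + (5)·τ' = -4.5139; -4.5139 ∉ [0.2, 1.6) → out
#6 (-3,-8): internal coord -3 + (-8)·τ' = -0.5778; -0.5778 ∉ [0.2, 1.6) → out
#7 (0,-5): internal coord 0 + (-5)·τ' = +1.5139; +1.5139 ∈ [0.2, 1.6) → IN Λ
#8 (2,5): internal coord 2 + (5)·τ' = +0.4861; +0.4861 ∈ [0.2, 1.6) → IN Λ
#9 (-2,-6): internal coord -2 + (-6)·τ' = -0.1833; -0.1833 ∉ [0.2, 1.6) → out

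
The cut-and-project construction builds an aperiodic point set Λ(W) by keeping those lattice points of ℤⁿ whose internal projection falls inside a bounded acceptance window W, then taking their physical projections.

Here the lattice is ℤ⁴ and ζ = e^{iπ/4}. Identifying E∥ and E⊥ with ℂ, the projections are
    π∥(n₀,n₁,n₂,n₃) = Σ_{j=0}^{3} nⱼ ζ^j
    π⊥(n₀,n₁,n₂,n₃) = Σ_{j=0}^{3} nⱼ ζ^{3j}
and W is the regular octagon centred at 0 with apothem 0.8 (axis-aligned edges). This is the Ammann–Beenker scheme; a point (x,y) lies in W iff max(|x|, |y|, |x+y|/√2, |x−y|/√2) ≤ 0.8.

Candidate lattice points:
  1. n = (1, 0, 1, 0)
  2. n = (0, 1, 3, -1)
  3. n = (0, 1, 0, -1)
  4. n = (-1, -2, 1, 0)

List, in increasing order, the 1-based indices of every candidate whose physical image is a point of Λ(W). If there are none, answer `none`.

none

Internal map: ζ^{3j} for j=0..3 gives (1,0), (−√2/2,√2/2), (0,−1), (√2/2,√2/2).
#1 (1, 0, 1, 0): internal (1.0000, -1.0000); octagon support 1.4142 vs apothem 0.8 → ∉ W
#2 (0, 1, 3, -1): internal (-1.4142, -3.0000); octagon support 3.1213 vs apothem 0.8 → ∉ W
#3 (0, 1, 0, -1): internal (-1.4142, 0.0000); octagon support 1.4142 vs apothem 0.8 → ∉ W
#4 (-1, -2, 1, 0): internal (0.4142, -2.4142); octagon support 2.4142 vs apothem 0.8 → ∉ W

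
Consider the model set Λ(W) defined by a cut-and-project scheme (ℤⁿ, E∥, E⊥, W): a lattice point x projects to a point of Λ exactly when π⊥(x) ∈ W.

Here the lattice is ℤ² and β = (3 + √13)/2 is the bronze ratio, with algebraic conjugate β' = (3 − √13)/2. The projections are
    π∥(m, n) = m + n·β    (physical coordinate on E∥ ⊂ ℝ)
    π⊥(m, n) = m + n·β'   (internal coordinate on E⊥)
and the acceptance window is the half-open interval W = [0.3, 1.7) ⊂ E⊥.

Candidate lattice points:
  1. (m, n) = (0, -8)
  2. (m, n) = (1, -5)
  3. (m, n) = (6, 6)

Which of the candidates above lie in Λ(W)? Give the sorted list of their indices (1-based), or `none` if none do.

none

β' = (3−√13)/2 ≈ -0.30278.
#1 (0,-8): internal coord 0 + (-8)·β' = +2.42221; +2.42221 ∉ [0.3, 1.7) → out
#2 (1,-5): internal coord 1 + (-5)·β' = +2.51388; +2.51388 ∉ [0.3, 1.7) → out
#3 (6,6): internal coord 6 + (6)·β' = +4.18335; +4.18335 ∉ [0.3, 1.7) → out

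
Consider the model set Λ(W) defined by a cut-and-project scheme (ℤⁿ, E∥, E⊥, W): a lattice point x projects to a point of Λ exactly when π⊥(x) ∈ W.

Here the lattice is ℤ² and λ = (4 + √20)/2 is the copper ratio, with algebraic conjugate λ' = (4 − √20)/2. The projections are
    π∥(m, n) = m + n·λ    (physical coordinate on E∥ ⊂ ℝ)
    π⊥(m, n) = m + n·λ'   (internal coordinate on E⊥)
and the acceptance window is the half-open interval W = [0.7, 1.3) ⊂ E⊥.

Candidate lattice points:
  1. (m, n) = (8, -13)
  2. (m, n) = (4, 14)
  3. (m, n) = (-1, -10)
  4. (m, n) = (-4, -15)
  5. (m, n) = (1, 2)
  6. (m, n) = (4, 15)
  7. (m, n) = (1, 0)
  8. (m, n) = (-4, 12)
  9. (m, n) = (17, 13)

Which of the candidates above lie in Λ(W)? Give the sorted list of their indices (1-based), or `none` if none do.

Numerically λ ≈ 4.2361 and λ' = −1/λ ≈ -0.2361.
[1] lift (8,-13): star map gives 11.0689; window check 0.7 ≤ 11.0689 < 1.3 is false → out
[2] lift (4,14): star map gives 0.6950; window check 0.7 ≤ 0.6950 < 1.3 is false → out
[3] lift (-1,-10): star map gives 1.3607; window check 0.7 ≤ 1.3607 < 1.3 is false → out
[4] lift (-4,-15): star map gives -0.4590; window check 0.7 ≤ -0.4590 < 1.3 is false → out
[5] lift (1,2): star map gives 0.5279; window check 0.7 ≤ 0.5279 < 1.3 is false → out
[6] lift (4,15): star map gives 0.4590; window check 0.7 ≤ 0.4590 < 1.3 is false → out
[7] lift (1,0): star map gives 1.0000; window check 0.7 ≤ 1.0000 < 1.3 is true → IN Λ
[8] lift (-4,12): star map gives -6.8328; window check 0.7 ≤ -6.8328 < 1.3 is false → out
[9] lift (17,13): star map gives 13.9311; window check 0.7 ≤ 13.9311 < 1.3 is false → out

7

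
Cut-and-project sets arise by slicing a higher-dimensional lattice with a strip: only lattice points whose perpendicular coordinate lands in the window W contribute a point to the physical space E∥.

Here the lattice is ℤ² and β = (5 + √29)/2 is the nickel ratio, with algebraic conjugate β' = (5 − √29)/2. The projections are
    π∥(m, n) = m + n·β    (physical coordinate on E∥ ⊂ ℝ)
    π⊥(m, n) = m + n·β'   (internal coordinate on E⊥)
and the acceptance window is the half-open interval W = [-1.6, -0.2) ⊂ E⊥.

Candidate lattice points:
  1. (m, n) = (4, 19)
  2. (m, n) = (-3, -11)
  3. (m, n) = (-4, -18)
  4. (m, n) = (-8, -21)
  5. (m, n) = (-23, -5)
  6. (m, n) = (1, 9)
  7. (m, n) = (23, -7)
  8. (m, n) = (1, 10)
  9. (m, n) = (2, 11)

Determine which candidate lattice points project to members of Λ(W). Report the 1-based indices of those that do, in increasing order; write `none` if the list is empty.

2, 3, 6, 8

Numerically β ≈ 5.192582 and β' = −1/β ≈ -0.192582.
#1 (4,19): internal coord 4 + (19)·β' = +0.340934; +0.340934 ∉ [-1.6, -0.2) → out
#2 (-3,-11): internal coord -3 + (-11)·β' = -0.881594; -0.881594 ∈ [-1.6, -0.2) → IN Λ
#3 (-4,-18): internal coord -4 + (-18)·β' = -0.533517; -0.533517 ∈ [-1.6, -0.2) → IN Λ
#4 (-8,-21): internal coord -8 + (-21)·β' = -3.955770; -3.955770 ∉ [-1.6, -0.2) → out
#5 (-23,-5): internal coord -23 + (-5)·β' = -22.037088; -22.037088 ∉ [-1.6, -0.2) → out
#6 (1,9): internal coord 1 + (9)·β' = -0.733242; -0.733242 ∈ [-1.6, -0.2) → IN Λ
#7 (23,-7): internal coord 23 + (-7)·β' = +24.348077; +24.348077 ∉ [-1.6, -0.2) → out
#8 (1,10): internal coord 1 + (10)·β' = -0.925824; -0.925824 ∈ [-1.6, -0.2) → IN Λ
#9 (2,11): internal coord 2 + (11)·β' = -0.118406; -0.118406 ∉ [-1.6, -0.2) → out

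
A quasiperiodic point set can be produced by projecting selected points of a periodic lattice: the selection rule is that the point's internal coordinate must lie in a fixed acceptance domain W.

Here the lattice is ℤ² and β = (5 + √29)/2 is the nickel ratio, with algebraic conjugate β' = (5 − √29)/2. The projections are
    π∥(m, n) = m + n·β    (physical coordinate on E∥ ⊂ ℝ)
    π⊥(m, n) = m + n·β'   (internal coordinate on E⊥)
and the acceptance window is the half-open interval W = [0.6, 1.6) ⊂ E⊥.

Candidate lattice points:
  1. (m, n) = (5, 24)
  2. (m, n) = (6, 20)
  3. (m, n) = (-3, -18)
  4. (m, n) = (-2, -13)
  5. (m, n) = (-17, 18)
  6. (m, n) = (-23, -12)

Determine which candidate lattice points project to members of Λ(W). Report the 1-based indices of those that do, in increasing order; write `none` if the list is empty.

β' = (5−√29)/2 ≈ -0.192582.
[1] lift (5,24): star map gives 0.378022; window check 0.6 ≤ 0.378022 < 1.6 is false → out
[2] lift (6,20): star map gives 2.148352; window check 0.6 ≤ 2.148352 < 1.6 is false → out
[3] lift (-3,-18): star map gives 0.466483; window check 0.6 ≤ 0.466483 < 1.6 is false → out
[4] lift (-2,-13): star map gives 0.503571; window check 0.6 ≤ 0.503571 < 1.6 is false → out
[5] lift (-17,18): star map gives -20.466483; window check 0.6 ≤ -20.466483 < 1.6 is false → out
[6] lift (-23,-12): star map gives -20.689011; window check 0.6 ≤ -20.689011 < 1.6 is false → out

none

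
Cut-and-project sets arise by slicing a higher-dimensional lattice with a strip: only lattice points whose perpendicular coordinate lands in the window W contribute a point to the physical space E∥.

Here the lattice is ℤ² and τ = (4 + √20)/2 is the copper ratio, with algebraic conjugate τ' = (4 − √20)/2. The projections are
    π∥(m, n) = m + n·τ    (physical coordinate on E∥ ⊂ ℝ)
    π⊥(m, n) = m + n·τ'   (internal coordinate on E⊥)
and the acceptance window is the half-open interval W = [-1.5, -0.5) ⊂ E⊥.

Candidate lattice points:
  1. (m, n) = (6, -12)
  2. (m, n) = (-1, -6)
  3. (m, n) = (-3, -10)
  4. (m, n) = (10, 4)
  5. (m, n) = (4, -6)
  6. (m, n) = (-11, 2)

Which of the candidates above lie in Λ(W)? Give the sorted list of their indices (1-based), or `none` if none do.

Numerically τ ≈ 4.2361 and τ' = −1/τ ≈ -0.2361.
[1] lift (6,-12): star map gives 8.8328; window check -1.5 ≤ 8.8328 < -0.5 is false → out
[2] lift (-1,-6): star map gives 0.4164; window check -1.5 ≤ 0.4164 < -0.5 is false → out
[3] lift (-3,-10): star map gives -0.6393; window check -1.5 ≤ -0.6393 < -0.5 is true → IN Λ
[4] lift (10,4): star map gives 9.0557; window check -1.5 ≤ 9.0557 < -0.5 is false → out
[5] lift (4,-6): star map gives 5.4164; window check -1.5 ≤ 5.4164 < -0.5 is false → out
[6] lift (-11,2): star map gives -11.4721; window check -1.5 ≤ -11.4721 < -0.5 is false → out

3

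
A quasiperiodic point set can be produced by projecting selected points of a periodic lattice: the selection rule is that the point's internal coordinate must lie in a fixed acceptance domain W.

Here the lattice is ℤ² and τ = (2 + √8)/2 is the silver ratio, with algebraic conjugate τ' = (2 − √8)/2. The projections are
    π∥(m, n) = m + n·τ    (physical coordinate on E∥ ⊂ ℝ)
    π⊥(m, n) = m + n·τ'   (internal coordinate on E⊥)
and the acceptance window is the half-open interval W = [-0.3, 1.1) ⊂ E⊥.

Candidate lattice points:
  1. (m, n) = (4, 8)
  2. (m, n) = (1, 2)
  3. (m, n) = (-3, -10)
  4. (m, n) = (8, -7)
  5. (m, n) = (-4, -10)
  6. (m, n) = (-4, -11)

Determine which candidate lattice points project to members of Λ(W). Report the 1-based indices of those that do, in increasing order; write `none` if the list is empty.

1, 2, 5, 6

Compute τ' = (2−√8)/2 = -0.414214, so π⊥(m,n) = m -0.414214·n.
candidate 1: (m,n)=(4,8) → π∥ = 4+8·τ ≈ 23.313708, π⊥ = 4+8·τ' ≈ 0.686292 ∈ [-0.3, 1.1) ⇒ IN Λ
candidate 2: (m,n)=(1,2) → π∥ = 1+2·τ ≈ 5.828427, π⊥ = 1+2·τ' ≈ 0.171573 ∈ [-0.3, 1.1) ⇒ IN Λ
candidate 3: (m,n)=(-3,-10) → π∥ = -3-10·τ ≈ -27.142136, π⊥ = -3-10·τ' ≈ 1.142136 ∉ [-0.3, 1.1) ⇒ out
candidate 4: (m,n)=(8,-7) → π∥ = 8-7·τ ≈ -8.899495, π⊥ = 8-7·τ' ≈ 10.899495 ∉ [-0.3, 1.1) ⇒ out
candidate 5: (m,n)=(-4,-10) → π∥ = -4-10·τ ≈ -28.142136, π⊥ = -4-10·τ' ≈ 0.142136 ∈ [-0.3, 1.1) ⇒ IN Λ
candidate 6: (m,n)=(-4,-11) → π∥ = -4-11·τ ≈ -30.556349, π⊥ = -4-11·τ' ≈ 0.556349 ∈ [-0.3, 1.1) ⇒ IN Λ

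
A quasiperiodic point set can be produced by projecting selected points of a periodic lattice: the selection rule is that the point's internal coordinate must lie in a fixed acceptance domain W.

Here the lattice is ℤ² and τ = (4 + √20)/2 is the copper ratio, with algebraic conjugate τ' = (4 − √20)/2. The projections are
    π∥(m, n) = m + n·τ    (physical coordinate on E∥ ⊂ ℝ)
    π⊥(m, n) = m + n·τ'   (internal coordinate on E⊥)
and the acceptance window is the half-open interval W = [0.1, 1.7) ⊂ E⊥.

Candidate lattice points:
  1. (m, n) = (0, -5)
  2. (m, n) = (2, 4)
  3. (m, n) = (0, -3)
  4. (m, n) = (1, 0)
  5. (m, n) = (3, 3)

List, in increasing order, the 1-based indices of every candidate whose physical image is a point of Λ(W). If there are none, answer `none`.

Compute τ' = (4−√20)/2 = -0.23607, so π⊥(m,n) = m -0.23607·n.
[1] lift (0,-5): star map gives 1.18034; window check 0.1 ≤ 1.18034 < 1.7 is true → IN Λ
[2] lift (2,4): star map gives 1.05573; window check 0.1 ≤ 1.05573 < 1.7 is true → IN Λ
[3] lift (0,-3): star map gives 0.70820; window check 0.1 ≤ 0.70820 < 1.7 is true → IN Λ
[4] lift (1,0): star map gives 1.00000; window check 0.1 ≤ 1.00000 < 1.7 is true → IN Λ
[5] lift (3,3): star map gives 2.29180; window check 0.1 ≤ 2.29180 < 1.7 is false → out

1, 2, 3, 4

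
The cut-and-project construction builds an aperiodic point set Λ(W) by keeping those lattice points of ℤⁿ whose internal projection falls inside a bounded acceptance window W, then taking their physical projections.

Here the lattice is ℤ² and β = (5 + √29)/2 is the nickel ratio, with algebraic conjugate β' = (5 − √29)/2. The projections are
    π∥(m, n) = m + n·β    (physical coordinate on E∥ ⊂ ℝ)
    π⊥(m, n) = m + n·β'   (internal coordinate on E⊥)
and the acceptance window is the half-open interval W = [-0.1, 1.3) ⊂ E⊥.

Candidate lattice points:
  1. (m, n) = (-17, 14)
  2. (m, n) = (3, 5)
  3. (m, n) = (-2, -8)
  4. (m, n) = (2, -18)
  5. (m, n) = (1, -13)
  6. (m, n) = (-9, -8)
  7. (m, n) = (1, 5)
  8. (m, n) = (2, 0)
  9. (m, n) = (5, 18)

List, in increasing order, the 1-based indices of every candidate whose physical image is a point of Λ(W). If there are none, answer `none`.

Numerically β ≈ 5.19258 and β' = −1/β ≈ -0.19258.
[1] lift (-17,14): star map gives -19.69615; window check -0.1 ≤ -19.69615 < 1.3 is false → out
[2] lift (3,5): star map gives 2.03709; window check -0.1 ≤ 2.03709 < 1.3 is false → out
[3] lift (-2,-8): star map gives -0.45934; window check -0.1 ≤ -0.45934 < 1.3 is false → out
[4] lift (2,-18): star map gives 5.46648; window check -0.1 ≤ 5.46648 < 1.3 is false → out
[5] lift (1,-13): star map gives 3.50357; window check -0.1 ≤ 3.50357 < 1.3 is false → out
[6] lift (-9,-8): star map gives -7.45934; window check -0.1 ≤ -7.45934 < 1.3 is false → out
[7] lift (1,5): star map gives 0.03709; window check -0.1 ≤ 0.03709 < 1.3 is true → IN Λ
[8] lift (2,0): star map gives 2.00000; window check -0.1 ≤ 2.00000 < 1.3 is false → out
[9] lift (5,18): star map gives 1.53352; window check -0.1 ≤ 1.53352 < 1.3 is false → out

7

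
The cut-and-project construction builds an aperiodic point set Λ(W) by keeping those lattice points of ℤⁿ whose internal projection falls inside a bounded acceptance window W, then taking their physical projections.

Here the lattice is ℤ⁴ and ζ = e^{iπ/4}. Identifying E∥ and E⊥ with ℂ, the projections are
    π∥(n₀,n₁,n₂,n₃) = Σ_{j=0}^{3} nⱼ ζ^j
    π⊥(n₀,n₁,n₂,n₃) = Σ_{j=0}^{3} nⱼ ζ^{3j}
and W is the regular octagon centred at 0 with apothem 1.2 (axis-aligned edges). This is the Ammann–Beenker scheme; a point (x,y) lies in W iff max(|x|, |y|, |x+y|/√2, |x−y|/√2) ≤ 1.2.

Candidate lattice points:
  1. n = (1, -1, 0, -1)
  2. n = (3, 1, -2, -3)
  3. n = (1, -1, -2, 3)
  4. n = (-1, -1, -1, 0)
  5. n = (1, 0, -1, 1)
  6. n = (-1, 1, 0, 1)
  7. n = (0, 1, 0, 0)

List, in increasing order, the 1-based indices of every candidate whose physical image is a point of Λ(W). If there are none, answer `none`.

2, 4, 7

π⊥(n) = n₀ + n₁ζ³ + n₂ζ⁶ + n₃ζ⁹ where ζ = e^{iπ/4}.
candidate 1: n = (1, -1, 0, -1) → π⊥ ≈ (+1.000000, -1.414214); max(|x|,|y|,|x±y|/√2) = 1.707107 > 1.2 ⇒ ∉ W
candidate 2: n = (3, 1, -2, -3) → π⊥ ≈ (+0.171573, +0.585786); max(|x|,|y|,|x±y|/√2) = 0.585786 ≤ 1.2 ⇒ ∈ W
candidate 3: n = (1, -1, -2, 3) → π⊥ ≈ (+3.828427, +3.414214); max(|x|,|y|,|x±y|/√2) = 5.121320 > 1.2 ⇒ ∉ W
candidate 4: n = (-1, -1, -1, 0) → π⊥ ≈ (-0.292893, +0.292893); max(|x|,|y|,|x±y|/√2) = 0.414214 ≤ 1.2 ⇒ ∈ W
candidate 5: n = (1, 0, -1, 1) → π⊥ ≈ (+1.707107, +1.707107); max(|x|,|y|,|x±y|/√2) = 2.414214 > 1.2 ⇒ ∉ W
candidate 6: n = (-1, 1, 0, 1) → π⊥ ≈ (-1.000000, +1.414214); max(|x|,|y|,|x±y|/√2) = 1.707107 > 1.2 ⇒ ∉ W
candidate 7: n = (0, 1, 0, 0) → π⊥ ≈ (-0.707107, +0.707107); max(|x|,|y|,|x±y|/√2) = 1.000000 ≤ 1.2 ⇒ ∈ W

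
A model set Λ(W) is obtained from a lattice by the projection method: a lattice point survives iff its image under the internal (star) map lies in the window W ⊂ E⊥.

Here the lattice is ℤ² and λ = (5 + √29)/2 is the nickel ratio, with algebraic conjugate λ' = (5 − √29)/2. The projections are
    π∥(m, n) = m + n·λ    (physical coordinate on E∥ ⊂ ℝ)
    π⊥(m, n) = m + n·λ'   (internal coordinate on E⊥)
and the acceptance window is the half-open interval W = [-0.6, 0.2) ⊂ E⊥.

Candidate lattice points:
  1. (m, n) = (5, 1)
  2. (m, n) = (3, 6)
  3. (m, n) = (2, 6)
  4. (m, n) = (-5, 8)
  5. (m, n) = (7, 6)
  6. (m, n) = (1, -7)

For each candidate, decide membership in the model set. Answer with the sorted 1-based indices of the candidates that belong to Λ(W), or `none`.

λ' = (5−√29)/2 ≈ -0.192582.
#1 (5,1): internal coord 5 + (1)·λ' = +4.807418; +4.807418 ∉ [-0.6, 0.2) → out
#2 (3,6): internal coord 3 + (6)·λ' = +1.844506; +1.844506 ∉ [-0.6, 0.2) → out
#3 (2,6): internal coord 2 + (6)·λ' = +0.844506; +0.844506 ∉ [-0.6, 0.2) → out
#4 (-5,8): internal coord -5 + (8)·λ' = -6.540659; -6.540659 ∉ [-0.6, 0.2) → out
#5 (7,6): internal coord 7 + (6)·λ' = +5.844506; +5.844506 ∉ [-0.6, 0.2) → out
#6 (1,-7): internal coord 1 + (-7)·λ' = +2.348077; +2.348077 ∉ [-0.6, 0.2) → out

none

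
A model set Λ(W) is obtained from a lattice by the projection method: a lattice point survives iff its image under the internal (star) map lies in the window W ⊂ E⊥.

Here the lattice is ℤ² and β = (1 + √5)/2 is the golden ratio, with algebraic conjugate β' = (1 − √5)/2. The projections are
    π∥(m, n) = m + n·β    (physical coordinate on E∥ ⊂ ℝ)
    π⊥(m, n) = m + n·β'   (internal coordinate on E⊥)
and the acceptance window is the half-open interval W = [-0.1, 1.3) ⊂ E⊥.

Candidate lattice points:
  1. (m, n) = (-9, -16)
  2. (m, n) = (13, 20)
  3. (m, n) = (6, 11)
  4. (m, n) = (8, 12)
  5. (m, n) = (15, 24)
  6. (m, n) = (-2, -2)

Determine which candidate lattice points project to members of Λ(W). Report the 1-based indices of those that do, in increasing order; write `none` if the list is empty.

1, 2, 4, 5

Numerically β ≈ 1.6180 and β' = −1/β ≈ -0.6180.
#1 (-9,-16): internal coord -9 + (-16)·β' = +0.8885; +0.8885 ∈ [-0.1, 1.3) → IN Λ
#2 (13,20): internal coord 13 + (20)·β' = +0.6393; +0.6393 ∈ [-0.1, 1.3) → IN Λ
#3 (6,11): internal coord 6 + (11)·β' = -0.7984; -0.7984 ∉ [-0.1, 1.3) → out
#4 (8,12): internal coord 8 + (12)·β' = +0.5836; +0.5836 ∈ [-0.1, 1.3) → IN Λ
#5 (15,24): internal coord 15 + (24)·β' = +0.1672; +0.1672 ∈ [-0.1, 1.3) → IN Λ
#6 (-2,-2): internal coord -2 + (-2)·β' = -0.7639; -0.7639 ∉ [-0.1, 1.3) → out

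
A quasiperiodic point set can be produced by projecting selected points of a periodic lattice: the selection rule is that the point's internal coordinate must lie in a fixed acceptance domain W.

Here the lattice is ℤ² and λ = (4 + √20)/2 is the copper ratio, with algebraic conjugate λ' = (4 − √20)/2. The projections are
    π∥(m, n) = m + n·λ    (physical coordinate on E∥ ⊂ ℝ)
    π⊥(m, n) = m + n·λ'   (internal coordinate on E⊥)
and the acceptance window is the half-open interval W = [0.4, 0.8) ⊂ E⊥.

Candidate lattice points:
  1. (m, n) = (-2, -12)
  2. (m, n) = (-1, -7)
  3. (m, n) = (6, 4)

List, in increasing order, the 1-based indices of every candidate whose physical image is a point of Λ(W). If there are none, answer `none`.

2

Numerically λ ≈ 4.236068 and λ' = −1/λ ≈ -0.236068.
[1] lift (-2,-12): star map gives 0.832816; window check 0.4 ≤ 0.832816 < 0.8 is false → out
[2] lift (-1,-7): star map gives 0.652476; window check 0.4 ≤ 0.652476 < 0.8 is true → IN Λ
[3] lift (6,4): star map gives 5.055728; window check 0.4 ≤ 5.055728 < 0.8 is false → out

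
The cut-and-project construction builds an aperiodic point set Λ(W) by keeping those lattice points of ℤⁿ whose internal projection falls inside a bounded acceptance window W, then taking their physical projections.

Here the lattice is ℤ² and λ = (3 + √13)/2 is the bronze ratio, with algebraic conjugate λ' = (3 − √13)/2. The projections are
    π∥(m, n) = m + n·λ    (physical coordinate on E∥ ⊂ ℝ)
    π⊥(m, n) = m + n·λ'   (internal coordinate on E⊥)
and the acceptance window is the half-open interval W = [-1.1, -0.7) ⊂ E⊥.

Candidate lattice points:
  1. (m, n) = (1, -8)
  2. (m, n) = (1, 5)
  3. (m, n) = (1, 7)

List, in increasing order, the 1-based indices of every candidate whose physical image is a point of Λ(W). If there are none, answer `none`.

λ' = (3−√13)/2 ≈ -0.302776.
candidate 1: (m,n)=(1,-8) → π∥ = 1-8·λ ≈ -25.422205, π⊥ = 1-8·λ' ≈ 3.422205 ∉ [-1.1, -0.7) ⇒ out
candidate 2: (m,n)=(1,5) → π∥ = 1+5·λ ≈ 17.513878, π⊥ = 1+5·λ' ≈ -0.513878 ∉ [-1.1, -0.7) ⇒ out
candidate 3: (m,n)=(1,7) → π∥ = 1+7·λ ≈ 24.119429, π⊥ = 1+7·λ' ≈ -1.119429 ∉ [-1.1, -0.7) ⇒ out

none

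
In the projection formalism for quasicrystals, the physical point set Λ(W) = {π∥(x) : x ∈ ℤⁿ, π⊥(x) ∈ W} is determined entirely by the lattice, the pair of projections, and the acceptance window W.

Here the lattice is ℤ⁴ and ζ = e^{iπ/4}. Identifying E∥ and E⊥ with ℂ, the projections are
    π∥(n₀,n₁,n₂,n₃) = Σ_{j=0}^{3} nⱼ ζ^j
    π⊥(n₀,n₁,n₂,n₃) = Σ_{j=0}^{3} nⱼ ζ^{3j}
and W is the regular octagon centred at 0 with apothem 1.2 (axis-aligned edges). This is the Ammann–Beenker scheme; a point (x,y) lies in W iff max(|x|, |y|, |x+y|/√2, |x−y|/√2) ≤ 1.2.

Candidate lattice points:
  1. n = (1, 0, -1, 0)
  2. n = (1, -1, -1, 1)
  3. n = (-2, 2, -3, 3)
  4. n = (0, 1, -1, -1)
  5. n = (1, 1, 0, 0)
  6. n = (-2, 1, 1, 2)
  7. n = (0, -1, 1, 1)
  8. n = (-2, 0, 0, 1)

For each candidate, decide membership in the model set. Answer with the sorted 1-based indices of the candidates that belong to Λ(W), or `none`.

Internal map: ζ^{3j} for j=0..3 gives (1,0), (−√2/2,√2/2), (0,−1), (√2/2,√2/2).
candidate 1: n = (1, 0, -1, 0) → π⊥ ≈ (+1.00000, +1.00000); max(|x|,|y|,|x±y|/√2) = 1.41421 > 1.2 ⇒ ∉ W
candidate 2: n = (1, -1, -1, 1) → π⊥ ≈ (+2.41421, +1.00000); max(|x|,|y|,|x±y|/√2) = 2.41421 > 1.2 ⇒ ∉ W
candidate 3: n = (-2, 2, -3, 3) → π⊥ ≈ (-1.29289, +6.53553); max(|x|,|y|,|x±y|/√2) = 6.53553 > 1.2 ⇒ ∉ W
candidate 4: n = (0, 1, -1, -1) → π⊥ ≈ (-1.41421, +1.00000); max(|x|,|y|,|x±y|/√2) = 1.70711 > 1.2 ⇒ ∉ W
candidate 5: n = (1, 1, 0, 0) → π⊥ ≈ (+0.29289, +0.70711); max(|x|,|y|,|x±y|/√2) = 0.70711 ≤ 1.2 ⇒ ∈ W
candidate 6: n = (-2, 1, 1, 2) → π⊥ ≈ (-1.29289, +1.12132); max(|x|,|y|,|x±y|/√2) = 1.70711 > 1.2 ⇒ ∉ W
candidate 7: n = (0, -1, 1, 1) → π⊥ ≈ (+1.41421, -1.00000); max(|x|,|y|,|x±y|/√2) = 1.70711 > 1.2 ⇒ ∉ W
candidate 8: n = (-2, 0, 0, 1) → π⊥ ≈ (-1.29289, +0.70711); max(|x|,|y|,|x±y|/√2) = 1.41421 > 1.2 ⇒ ∉ W

5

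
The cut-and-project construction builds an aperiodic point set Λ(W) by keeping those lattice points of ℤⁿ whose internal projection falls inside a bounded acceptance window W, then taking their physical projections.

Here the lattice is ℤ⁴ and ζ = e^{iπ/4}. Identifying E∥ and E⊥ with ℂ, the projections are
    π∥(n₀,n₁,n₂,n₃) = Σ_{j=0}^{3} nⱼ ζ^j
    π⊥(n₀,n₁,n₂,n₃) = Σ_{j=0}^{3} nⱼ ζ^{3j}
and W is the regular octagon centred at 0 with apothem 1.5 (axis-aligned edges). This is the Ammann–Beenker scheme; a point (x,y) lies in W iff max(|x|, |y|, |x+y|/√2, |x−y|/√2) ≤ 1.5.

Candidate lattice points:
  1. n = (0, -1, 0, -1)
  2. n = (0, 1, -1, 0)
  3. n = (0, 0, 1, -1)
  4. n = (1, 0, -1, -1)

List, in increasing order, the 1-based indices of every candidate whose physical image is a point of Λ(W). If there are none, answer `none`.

π⊥(n) = n₀ + n₁ζ³ + n₂ζ⁶ + n₃ζ⁹ where ζ = e^{iπ/4}.
candidate 1: n = (0, -1, 0, -1) → π⊥ ≈ (+0.00000, -1.41421); max(|x|,|y|,|x±y|/√2) = 1.41421 ≤ 1.5 ⇒ ∈ W
candidate 2: n = (0, 1, -1, 0) → π⊥ ≈ (-0.70711, +1.70711); max(|x|,|y|,|x±y|/√2) = 1.70711 > 1.5 ⇒ ∉ W
candidate 3: n = (0, 0, 1, -1) → π⊥ ≈ (-0.70711, -1.70711); max(|x|,|y|,|x±y|/√2) = 1.70711 > 1.5 ⇒ ∉ W
candidate 4: n = (1, 0, -1, -1) → π⊥ ≈ (+0.29289, +0.29289); max(|x|,|y|,|x±y|/√2) = 0.41421 ≤ 1.5 ⇒ ∈ W

1, 4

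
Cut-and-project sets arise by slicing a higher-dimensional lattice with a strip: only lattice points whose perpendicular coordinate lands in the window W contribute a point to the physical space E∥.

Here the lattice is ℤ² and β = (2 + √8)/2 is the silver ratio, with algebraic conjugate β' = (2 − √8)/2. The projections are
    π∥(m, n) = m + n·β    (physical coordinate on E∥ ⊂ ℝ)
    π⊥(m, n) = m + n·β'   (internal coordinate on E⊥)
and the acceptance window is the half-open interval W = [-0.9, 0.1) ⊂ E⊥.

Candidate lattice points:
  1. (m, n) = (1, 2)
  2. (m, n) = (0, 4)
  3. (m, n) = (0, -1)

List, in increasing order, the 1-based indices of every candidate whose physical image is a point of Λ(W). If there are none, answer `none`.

β' = (2−√8)/2 ≈ -0.4142.
[1] lift (1,2): star map gives 0.1716; window check -0.9 ≤ 0.1716 < 0.1 is false → out
[2] lift (0,4): star map gives -1.6569; window check -0.9 ≤ -1.6569 < 0.1 is false → out
[3] lift (0,-1): star map gives 0.4142; window check -0.9 ≤ 0.4142 < 0.1 is false → out

none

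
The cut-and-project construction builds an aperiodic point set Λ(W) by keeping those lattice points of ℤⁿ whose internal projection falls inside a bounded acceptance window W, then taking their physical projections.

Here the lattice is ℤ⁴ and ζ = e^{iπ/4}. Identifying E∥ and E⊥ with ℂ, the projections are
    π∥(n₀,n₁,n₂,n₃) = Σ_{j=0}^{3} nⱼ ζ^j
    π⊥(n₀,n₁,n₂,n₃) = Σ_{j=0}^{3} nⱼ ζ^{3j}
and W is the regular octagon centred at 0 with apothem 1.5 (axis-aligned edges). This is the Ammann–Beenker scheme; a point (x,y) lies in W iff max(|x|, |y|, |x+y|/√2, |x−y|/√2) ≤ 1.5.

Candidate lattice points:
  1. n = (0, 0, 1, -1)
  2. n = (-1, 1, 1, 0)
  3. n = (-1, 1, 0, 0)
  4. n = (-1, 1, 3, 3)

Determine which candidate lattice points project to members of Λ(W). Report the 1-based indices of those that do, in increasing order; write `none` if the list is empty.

With ζ = e^{iπ/4} the internal vectors are ζ^0,ζ^3,ζ^6,ζ^9.
#1 (0, 0, 1, -1): internal (-0.70711, -1.70711); octagon support 1.70711 vs apothem 1.5 → ∉ W
#2 (-1, 1, 1, 0): internal (-1.70711, -0.29289); octagon support 1.70711 vs apothem 1.5 → ∉ W
#3 (-1, 1, 0, 0): internal (-1.70711, 0.70711); octagon support 1.70711 vs apothem 1.5 → ∉ W
#4 (-1, 1, 3, 3): internal (0.41421, -0.17157); octagon support 0.41421 vs apothem 1.5 → ∈ W

4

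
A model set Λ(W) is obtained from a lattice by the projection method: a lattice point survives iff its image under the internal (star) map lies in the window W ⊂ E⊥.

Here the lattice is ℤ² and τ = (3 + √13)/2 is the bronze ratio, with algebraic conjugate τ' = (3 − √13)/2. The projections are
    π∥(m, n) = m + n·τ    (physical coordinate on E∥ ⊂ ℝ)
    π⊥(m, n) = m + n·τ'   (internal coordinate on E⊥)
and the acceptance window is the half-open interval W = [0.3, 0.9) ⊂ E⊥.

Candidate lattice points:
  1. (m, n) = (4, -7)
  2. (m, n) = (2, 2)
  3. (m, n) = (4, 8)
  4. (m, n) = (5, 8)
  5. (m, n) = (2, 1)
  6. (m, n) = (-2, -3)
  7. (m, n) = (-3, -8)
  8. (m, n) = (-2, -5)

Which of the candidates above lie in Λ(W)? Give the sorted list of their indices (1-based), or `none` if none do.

none

Numerically τ ≈ 3.3028 and τ' = −1/τ ≈ -0.3028.
#1 (4,-7): internal coord 4 + (-7)·τ' = +6.1194; +6.1194 ∉ [0.3, 0.9) → out
#2 (2,2): internal coord 2 + (2)·τ' = +1.3944; +1.3944 ∉ [0.3, 0.9) → out
#3 (4,8): internal coord 4 + (8)·τ' = +1.5778; +1.5778 ∉ [0.3, 0.9) → out
#4 (5,8): internal coord 5 + (8)·τ' = +2.5778; +2.5778 ∉ [0.3, 0.9) → out
#5 (2,1): internal coord 2 + (1)·τ' = +1.6972; +1.6972 ∉ [0.3, 0.9) → out
#6 (-2,-3): internal coord -2 + (-3)·τ' = -1.0917; -1.0917 ∉ [0.3, 0.9) → out
#7 (-3,-8): internal coord -3 + (-8)·τ' = -0.5778; -0.5778 ∉ [0.3, 0.9) → out
#8 (-2,-5): internal coord -2 + (-5)·τ' = -0.4861; -0.4861 ∉ [0.3, 0.9) → out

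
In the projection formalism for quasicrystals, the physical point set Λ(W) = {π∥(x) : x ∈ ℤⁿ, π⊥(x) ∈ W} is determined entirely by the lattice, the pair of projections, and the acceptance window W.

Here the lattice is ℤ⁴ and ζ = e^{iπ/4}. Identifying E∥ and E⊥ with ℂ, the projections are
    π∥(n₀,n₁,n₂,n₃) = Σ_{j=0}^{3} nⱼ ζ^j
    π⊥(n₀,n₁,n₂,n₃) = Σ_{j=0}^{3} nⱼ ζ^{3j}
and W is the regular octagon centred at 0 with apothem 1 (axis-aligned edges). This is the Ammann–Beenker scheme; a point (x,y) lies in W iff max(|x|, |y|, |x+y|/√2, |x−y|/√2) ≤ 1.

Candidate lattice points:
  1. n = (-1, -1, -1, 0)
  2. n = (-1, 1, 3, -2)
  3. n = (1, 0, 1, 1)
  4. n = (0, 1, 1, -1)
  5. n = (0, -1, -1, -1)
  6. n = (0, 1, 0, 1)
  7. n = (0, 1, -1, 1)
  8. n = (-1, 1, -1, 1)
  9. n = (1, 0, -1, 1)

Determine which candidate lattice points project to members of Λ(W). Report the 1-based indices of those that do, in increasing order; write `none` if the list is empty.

π⊥(n) = n₀ + n₁ζ³ + n₂ζ⁶ + n₃ζ⁹ where ζ = e^{iπ/4}.
candidate 1: n = (-1, -1, -1, 0) → π⊥ ≈ (-0.292893, +0.292893); max(|x|,|y|,|x±y|/√2) = 0.414214 ≤ 1 ⇒ ∈ W
candidate 2: n = (-1, 1, 3, -2) → π⊥ ≈ (-3.121320, -3.707107); max(|x|,|y|,|x±y|/√2) = 4.828427 > 1 ⇒ ∉ W
candidate 3: n = (1, 0, 1, 1) → π⊥ ≈ (+1.707107, -0.292893); max(|x|,|y|,|x±y|/√2) = 1.707107 > 1 ⇒ ∉ W
candidate 4: n = (0, 1, 1, -1) → π⊥ ≈ (-1.414214, -1.000000); max(|x|,|y|,|x±y|/√2) = 1.707107 > 1 ⇒ ∉ W
candidate 5: n = (0, -1, -1, -1) → π⊥ ≈ (+0.000000, -0.414214); max(|x|,|y|,|x±y|/√2) = 0.414214 ≤ 1 ⇒ ∈ W
candidate 6: n = (0, 1, 0, 1) → π⊥ ≈ (+0.000000, +1.414214); max(|x|,|y|,|x±y|/√2) = 1.414214 > 1 ⇒ ∉ W
candidate 7: n = (0, 1, -1, 1) → π⊥ ≈ (+0.000000, +2.414214); max(|x|,|y|,|x±y|/√2) = 2.414214 > 1 ⇒ ∉ W
candidate 8: n = (-1, 1, -1, 1) → π⊥ ≈ (-1.000000, +2.414214); max(|x|,|y|,|x±y|/√2) = 2.414214 > 1 ⇒ ∉ W
candidate 9: n = (1, 0, -1, 1) → π⊥ ≈ (+1.707107, +1.707107); max(|x|,|y|,|x±y|/√2) = 2.414214 > 1 ⇒ ∉ W

1, 5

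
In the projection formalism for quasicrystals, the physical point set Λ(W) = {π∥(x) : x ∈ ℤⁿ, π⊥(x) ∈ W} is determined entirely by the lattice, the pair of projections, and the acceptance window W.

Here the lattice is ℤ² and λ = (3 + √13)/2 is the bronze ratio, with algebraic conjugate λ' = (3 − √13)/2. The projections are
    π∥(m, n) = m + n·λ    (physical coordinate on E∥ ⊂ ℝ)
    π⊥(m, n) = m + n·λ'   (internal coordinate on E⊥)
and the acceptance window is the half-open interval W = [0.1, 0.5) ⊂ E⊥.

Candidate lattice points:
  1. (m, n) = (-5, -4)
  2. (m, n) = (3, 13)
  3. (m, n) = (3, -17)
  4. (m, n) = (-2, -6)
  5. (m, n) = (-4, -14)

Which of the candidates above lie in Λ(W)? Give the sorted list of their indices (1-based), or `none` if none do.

Numerically λ ≈ 3.3028 and λ' = −1/λ ≈ -0.3028.
#1 (-5,-4): internal coord -5 + (-4)·λ' = -3.7889; -3.7889 ∉ [0.1, 0.5) → out
#2 (3,13): internal coord 3 + (13)·λ' = -0.9361; -0.9361 ∉ [0.1, 0.5) → out
#3 (3,-17): internal coord 3 + (-17)·λ' = +8.1472; +8.1472 ∉ [0.1, 0.5) → out
#4 (-2,-6): internal coord -2 + (-6)·λ' = -0.1833; -0.1833 ∉ [0.1, 0.5) → out
#5 (-4,-14): internal coord -4 + (-14)·λ' = +0.2389; +0.2389 ∈ [0.1, 0.5) → IN Λ

5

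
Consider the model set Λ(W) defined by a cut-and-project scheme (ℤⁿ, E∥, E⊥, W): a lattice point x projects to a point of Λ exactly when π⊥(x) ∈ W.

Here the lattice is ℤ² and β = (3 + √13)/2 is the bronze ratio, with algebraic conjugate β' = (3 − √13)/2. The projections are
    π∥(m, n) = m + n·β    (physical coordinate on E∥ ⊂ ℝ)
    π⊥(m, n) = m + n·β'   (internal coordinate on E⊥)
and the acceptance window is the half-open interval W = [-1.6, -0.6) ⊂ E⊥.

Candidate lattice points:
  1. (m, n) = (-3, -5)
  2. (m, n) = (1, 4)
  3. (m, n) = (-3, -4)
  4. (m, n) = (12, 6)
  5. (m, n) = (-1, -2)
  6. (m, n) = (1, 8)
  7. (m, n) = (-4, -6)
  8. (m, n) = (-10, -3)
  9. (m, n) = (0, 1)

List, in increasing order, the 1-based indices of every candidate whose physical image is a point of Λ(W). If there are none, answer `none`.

Numerically β ≈ 3.302776 and β' = −1/β ≈ -0.302776.
[1] lift (-3,-5): star map gives -1.486122; window check -1.6 ≤ -1.486122 < -0.6 is true → IN Λ
[2] lift (1,4): star map gives -0.211103; window check -1.6 ≤ -0.211103 < -0.6 is false → out
[3] lift (-3,-4): star map gives -1.788897; window check -1.6 ≤ -1.788897 < -0.6 is false → out
[4] lift (12,6): star map gives 10.183346; window check -1.6 ≤ 10.183346 < -0.6 is false → out
[5] lift (-1,-2): star map gives -0.394449; window check -1.6 ≤ -0.394449 < -0.6 is false → out
[6] lift (1,8): star map gives -1.422205; window check -1.6 ≤ -1.422205 < -0.6 is true → IN Λ
[7] lift (-4,-6): star map gives -2.183346; window check -1.6 ≤ -2.183346 < -0.6 is false → out
[8] lift (-10,-3): star map gives -9.091673; window check -1.6 ≤ -9.091673 < -0.6 is false → out
[9] lift (0,1): star map gives -0.302776; window check -1.6 ≤ -0.302776 < -0.6 is false → out

1, 6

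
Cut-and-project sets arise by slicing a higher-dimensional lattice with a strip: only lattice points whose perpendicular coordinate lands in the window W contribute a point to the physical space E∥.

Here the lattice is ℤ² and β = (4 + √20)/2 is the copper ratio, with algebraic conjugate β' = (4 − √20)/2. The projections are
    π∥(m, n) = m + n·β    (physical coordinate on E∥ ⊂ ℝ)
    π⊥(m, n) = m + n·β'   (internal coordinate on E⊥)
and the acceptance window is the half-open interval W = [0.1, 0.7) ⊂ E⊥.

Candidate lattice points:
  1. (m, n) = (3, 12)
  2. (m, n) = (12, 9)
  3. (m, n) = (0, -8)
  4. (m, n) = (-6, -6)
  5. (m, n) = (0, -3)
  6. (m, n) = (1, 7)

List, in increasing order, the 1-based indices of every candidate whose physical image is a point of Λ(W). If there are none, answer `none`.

1

Compute β' = (4−√20)/2 = -0.23607, so π⊥(m,n) = m -0.23607·n.
#1 (3,12): internal coord 3 + (12)·β' = +0.16718; +0.16718 ∈ [0.1, 0.7) → IN Λ
#2 (12,9): internal coord 12 + (9)·β' = +9.87539; +9.87539 ∉ [0.1, 0.7) → out
#3 (0,-8): internal coord 0 + (-8)·β' = +1.88854; +1.88854 ∉ [0.1, 0.7) → out
#4 (-6,-6): internal coord -6 + (-6)·β' = -4.58359; -4.58359 ∉ [0.1, 0.7) → out
#5 (0,-3): internal coord 0 + (-3)·β' = +0.70820; +0.70820 ∉ [0.1, 0.7) → out
#6 (1,7): internal coord 1 + (7)·β' = -0.65248; -0.65248 ∉ [0.1, 0.7) → out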